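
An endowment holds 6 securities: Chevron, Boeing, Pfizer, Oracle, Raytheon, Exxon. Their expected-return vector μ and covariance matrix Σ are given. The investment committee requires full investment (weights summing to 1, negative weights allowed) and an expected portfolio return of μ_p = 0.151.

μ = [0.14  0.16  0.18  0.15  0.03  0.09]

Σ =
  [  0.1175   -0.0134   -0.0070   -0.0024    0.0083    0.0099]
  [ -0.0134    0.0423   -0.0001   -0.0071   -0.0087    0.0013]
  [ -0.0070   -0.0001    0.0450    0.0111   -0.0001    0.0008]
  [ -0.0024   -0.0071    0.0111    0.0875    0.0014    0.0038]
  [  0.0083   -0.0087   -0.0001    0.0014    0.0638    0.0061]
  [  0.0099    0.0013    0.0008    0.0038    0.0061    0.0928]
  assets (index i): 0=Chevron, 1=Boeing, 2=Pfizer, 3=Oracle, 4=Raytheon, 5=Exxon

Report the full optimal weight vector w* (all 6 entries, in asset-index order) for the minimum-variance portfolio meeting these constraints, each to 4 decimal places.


p=Σ⁻¹μ = [1.9036  4.8149  3.8977  1.6262  0.7973  0.5467]
q=Σ⁻¹𝟙 = [11.8802  32.7345  21.3132  11.1091  17.6888  7.2485]
a=μᵀp=2.055544  b=𝟙ᵀp=13.586510  c=𝟙ᵀq=101.974287  D=ac−b²=25.019337
λ₁=(c·0.151−b)/D = (101.974287·0.151−13.586510)/25.019337 = 0.072408
λ₂=(a−b·0.151)/D = (2.055544−13.586510·0.151)/25.019337 = 0.000159
w* = 0.072408·p + 0.000159·q:
  w_0 = 0.072408·1.9036 + 0.000159·11.8802 = 0.1397  (Chevron)
  w_1 = 0.072408·4.8149 + 0.000159·32.7345 = 0.3538  (Boeing)
  w_2 = 0.072408·3.8977 + 0.000159·21.3132 = 0.2856  (Pfizer)
  w_3 = 0.072408·1.6262 + 0.000159·11.1091 = 0.1195  (Oracle)
  w_4 = 0.072408·0.7973 + 0.000159·17.6888 = 0.0605  (Raytheon)
  w_5 = 0.072408·0.5467 + 0.000159·7.2485 = 0.0407  (Exxon)
Σw_i=1.0000  μᵀw=0.1510
σ²=wᵀΣw=λ₁·μ_p+λ₂ = 0.072408·0.151 + 0.000159 = 0.011093 ≈ 0.0111

0.1397  0.3538  0.2856  0.1195  0.0605  0.0407


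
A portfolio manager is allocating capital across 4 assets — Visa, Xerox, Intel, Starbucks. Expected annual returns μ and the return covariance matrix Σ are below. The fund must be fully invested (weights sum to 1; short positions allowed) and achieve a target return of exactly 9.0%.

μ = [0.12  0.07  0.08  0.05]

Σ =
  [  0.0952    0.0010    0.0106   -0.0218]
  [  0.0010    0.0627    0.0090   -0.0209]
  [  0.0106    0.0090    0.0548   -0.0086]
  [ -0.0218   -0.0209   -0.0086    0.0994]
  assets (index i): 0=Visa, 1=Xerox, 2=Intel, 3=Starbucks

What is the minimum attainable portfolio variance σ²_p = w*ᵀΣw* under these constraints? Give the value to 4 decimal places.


0.0225

u=Σ⁻¹μ = [1.3891  1.3232  1.1600  1.1862]
v=Σ⁻¹𝟙 = [12.7768  19.6396  15.4274  18.3267]
a=μᵀu=0.411426  b=𝟙ᵀu=5.058520  c=𝟙ᵀv=66.170570  D=ac−b²=1.635662
λ₁=(c·0.090−b)/D = (66.170570·0.090−5.058520)/1.635662 = 0.548299
λ₂=(a−b·0.090)/D = (0.411426−5.058520·0.090)/1.635662 = -0.026803
w* = 0.548299·u + -0.026803·v:
  w_0 = 0.548299·1.3891 + -0.026803·12.7768 = 0.4192  (Visa)
  w_1 = 0.548299·1.3232 + -0.026803·19.6396 = 0.1991  (Xerox)
  w_2 = 0.548299·1.1600 + -0.026803·15.4274 = 0.2225  (Intel)
  w_3 = 0.548299·1.1862 + -0.026803·18.3267 = 0.1592  (Starbucks)
Σw_i=1.0000  μᵀw=0.0900
σ²=wᵀΣw=λ₁·μ_p+λ₂ = 0.548299·0.090 + -0.026803 = 0.022544 ≈ 0.0225


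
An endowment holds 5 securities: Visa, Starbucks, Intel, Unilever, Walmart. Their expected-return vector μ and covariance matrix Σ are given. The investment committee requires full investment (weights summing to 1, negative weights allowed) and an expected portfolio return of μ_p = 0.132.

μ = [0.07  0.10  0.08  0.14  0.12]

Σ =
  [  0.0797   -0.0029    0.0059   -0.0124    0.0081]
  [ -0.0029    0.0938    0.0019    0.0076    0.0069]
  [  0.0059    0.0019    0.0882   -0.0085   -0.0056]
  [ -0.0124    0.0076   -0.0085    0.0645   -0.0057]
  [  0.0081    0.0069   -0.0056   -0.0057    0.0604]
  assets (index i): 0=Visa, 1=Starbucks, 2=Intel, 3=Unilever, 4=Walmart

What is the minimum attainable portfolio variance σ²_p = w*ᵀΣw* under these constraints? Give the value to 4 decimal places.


0.0294

x=Σ⁻¹μ = [1.0065  0.7027  1.2134  2.6296  2.1322]
y=Σ⁻¹𝟙 = [13.2893  7.8971  13.3251  20.3893  17.0316]
a=μᵀx=0.861790  b=𝟙ᵀx=7.684262  c=𝟙ᵀy=71.932373  D=ac−b²=2.942740
λ₁=(c·0.132−b)/D = (71.932373·0.132−7.684262)/2.942740 = 0.615349
λ₂=(a−b·0.132)/D = (0.861790−7.684262·0.132)/2.942740 = -0.051833
w* = 0.615349·x + -0.051833·y:
  w_0 = 0.615349·1.0065 + -0.051833·13.2893 = -0.0695  (Visa)
  w_1 = 0.615349·0.7027 + -0.051833·7.8971 = 0.0231  (Starbucks)
  w_2 = 0.615349·1.2134 + -0.051833·13.3251 = 0.0560  (Intel)
  w_3 = 0.615349·2.6296 + -0.051833·20.3893 = 0.5612  (Unilever)
  w_4 = 0.615349·2.1322 + -0.051833·17.0316 = 0.4292  (Walmart)
Σw_i=1.0000  μᵀw=0.1320
σ²=wᵀΣw=λ₁·μ_p+λ₂ = 0.615349·0.132 + -0.051833 = 0.029393 ≈ 0.0294


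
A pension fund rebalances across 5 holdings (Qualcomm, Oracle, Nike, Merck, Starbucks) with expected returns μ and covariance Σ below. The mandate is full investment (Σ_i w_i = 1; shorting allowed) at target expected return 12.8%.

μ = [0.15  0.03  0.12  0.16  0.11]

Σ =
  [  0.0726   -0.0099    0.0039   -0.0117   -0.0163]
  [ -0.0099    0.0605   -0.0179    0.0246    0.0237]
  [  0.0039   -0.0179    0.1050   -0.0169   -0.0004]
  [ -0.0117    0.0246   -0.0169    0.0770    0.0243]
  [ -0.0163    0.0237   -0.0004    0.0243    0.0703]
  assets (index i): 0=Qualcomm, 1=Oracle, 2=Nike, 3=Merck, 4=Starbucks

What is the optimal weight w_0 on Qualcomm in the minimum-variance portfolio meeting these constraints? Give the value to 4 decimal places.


0.3128

u=Σ⁻¹μ = [2.6723  -0.1863  1.4039  2.4020  1.4249]
v=Σ⁻¹𝟙 = [19.1008  15.3209  13.2000  10.7882  9.8345]
a=μᵀu=1.104766  b=𝟙ᵀu=7.716658  c=𝟙ᵀv=68.244413  D=ac−b²=15.847314
λ₁=(c·0.128−b)/D = (68.244413·0.128−7.716658)/15.847314 = 0.064278
λ₂=(a−b·0.128)/D = (1.104766−7.716658·0.128)/15.847314 = 0.007385
w* = 0.064278·u + 0.007385·v:
  w_0 = 0.064278·2.6723 + 0.007385·19.1008 = 0.3128  (Qualcomm)
  w_1 = 0.064278·-0.1863 + 0.007385·15.3209 = 0.1012  (Oracle)
  w_2 = 0.064278·1.4039 + 0.007385·13.2000 = 0.1877  (Nike)
  w_3 = 0.064278·2.4020 + 0.007385·10.7882 = 0.2341  (Merck)
  w_4 = 0.064278·1.4249 + 0.007385·9.8345 = 0.1642  (Starbucks)
Σw_i=1.0000  μᵀw=0.1280
σ²=wᵀΣw=λ₁·μ_p+λ₂ = 0.064278·0.128 + 0.007385 = 0.015613 ≈ 0.0156


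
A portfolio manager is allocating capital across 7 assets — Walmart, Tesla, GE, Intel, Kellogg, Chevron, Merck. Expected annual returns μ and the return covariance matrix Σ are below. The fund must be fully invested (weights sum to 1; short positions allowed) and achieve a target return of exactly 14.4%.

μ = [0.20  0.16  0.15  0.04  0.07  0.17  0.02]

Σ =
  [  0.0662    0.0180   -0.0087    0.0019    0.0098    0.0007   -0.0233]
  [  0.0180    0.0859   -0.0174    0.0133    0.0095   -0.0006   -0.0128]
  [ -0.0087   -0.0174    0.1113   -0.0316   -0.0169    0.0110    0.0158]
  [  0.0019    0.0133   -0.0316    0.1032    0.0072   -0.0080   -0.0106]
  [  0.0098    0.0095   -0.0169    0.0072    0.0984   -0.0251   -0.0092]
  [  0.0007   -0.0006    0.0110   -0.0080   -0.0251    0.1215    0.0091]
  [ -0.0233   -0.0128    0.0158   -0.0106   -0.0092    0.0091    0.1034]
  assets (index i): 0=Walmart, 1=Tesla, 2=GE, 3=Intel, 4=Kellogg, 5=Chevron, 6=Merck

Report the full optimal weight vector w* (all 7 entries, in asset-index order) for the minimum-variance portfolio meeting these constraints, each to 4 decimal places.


p=Σ⁻¹μ = [2.9611  1.5268  1.9569  0.8590  0.9771  1.4109  0.8015]
q=Σ⁻¹𝟙 = [17.0240  9.6787  14.7895  13.9484  12.7594  9.3328  14.1894]
a=μᵀp=1.488670  b=𝟙ᵀp=10.493266  c=𝟙ᵀq=91.722171  D=ac−b²=26.435393
λ₁=(c·0.144−b)/D = (91.722171·0.144−10.493266)/26.435393 = 0.102693
λ₂=(a−b·0.144)/D = (1.488670−10.493266·0.144)/26.435393 = -0.000846
w* = 0.102693·p + -0.000846·q:
  w_0 = 0.102693·2.9611 + -0.000846·17.0240 = 0.2897  (Walmart)
  w_1 = 0.102693·1.5268 + -0.000846·9.6787 = 0.1486  (Tesla)
  w_2 = 0.102693·1.9569 + -0.000846·14.7895 = 0.1885  (GE)
  w_3 = 0.102693·0.8590 + -0.000846·13.9484 = 0.0764  (Intel)
  w_4 = 0.102693·0.9771 + -0.000846·12.7594 = 0.0896  (Kellogg)
  w_5 = 0.102693·1.4109 + -0.000846·9.3328 = 0.1370  (Chevron)
  w_6 = 0.102693·0.8015 + -0.000846·14.1894 = 0.0703  (Merck)
Σw_i=1.0000  μᵀw=0.1440
σ²=wᵀΣw=λ₁·μ_p+λ₂ = 0.102693·0.144 + -0.000846 = 0.013942 ≈ 0.0139

0.2897  0.1486  0.1885  0.0764  0.0896  0.1370  0.0703


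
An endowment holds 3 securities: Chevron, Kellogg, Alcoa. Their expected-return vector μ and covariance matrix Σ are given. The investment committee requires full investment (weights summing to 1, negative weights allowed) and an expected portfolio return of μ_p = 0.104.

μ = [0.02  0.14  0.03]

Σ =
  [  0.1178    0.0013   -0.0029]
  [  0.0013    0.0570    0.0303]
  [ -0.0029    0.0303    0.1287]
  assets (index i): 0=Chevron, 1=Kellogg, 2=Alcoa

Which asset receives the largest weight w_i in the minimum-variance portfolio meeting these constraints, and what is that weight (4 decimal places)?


Kellogg (0.6941)

x=Σ⁻¹μ = [0.1308  2.6607  -0.3904]
y=Σ⁻¹𝟙 = [8.4325  14.9970  4.4292]
a=μᵀx=0.363398  b=𝟙ᵀx=2.401114  c=𝟙ᵀy=27.858792  D=ac−b²=4.358485
λ₁=(c·0.104−b)/D = (27.858792·0.104−2.401114)/4.358485 = 0.113847
λ₂=(a−b·0.104)/D = (0.363398−2.401114·0.104)/4.358485 = 0.026083
w* = 0.113847·x + 0.026083·y:
  w_0 = 0.113847·0.1308 + 0.026083·8.4325 = 0.2348  (Chevron)
  w_1 = 0.113847·2.6607 + 0.026083·14.9970 = 0.6941  (Kellogg)
  w_2 = 0.113847·-0.3904 + 0.026083·4.4292 = 0.0711  (Alcoa)
Σw_i=1.0000  μᵀw=0.1040
σ²=wᵀΣw=λ₁·μ_p+λ₂ = 0.113847·0.104 + 0.026083 = 0.037923 ≈ 0.0379


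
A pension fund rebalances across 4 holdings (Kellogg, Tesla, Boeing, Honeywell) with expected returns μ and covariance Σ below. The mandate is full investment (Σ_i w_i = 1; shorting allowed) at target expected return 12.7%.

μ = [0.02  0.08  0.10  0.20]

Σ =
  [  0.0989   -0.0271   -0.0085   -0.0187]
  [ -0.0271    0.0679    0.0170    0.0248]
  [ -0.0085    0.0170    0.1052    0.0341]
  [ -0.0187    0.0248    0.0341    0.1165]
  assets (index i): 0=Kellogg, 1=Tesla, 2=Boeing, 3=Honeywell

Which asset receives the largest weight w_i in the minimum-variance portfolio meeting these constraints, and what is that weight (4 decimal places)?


Honeywell (0.4748)

g=Σ⁻¹μ = [0.7521  0.8169  0.3757  1.5536]
h=Σ⁻¹𝟙 = [16.5702  17.7321  6.1408  5.6713]
a=μᵀg=0.428684  b=𝟙ᵀg=3.498308  c=𝟙ᵀh=46.114350  D=ac−b²=7.530322
λ₁=(c·0.127−b)/D = (46.114350·0.127−3.498308)/7.530322 = 0.313162
λ₂=(a−b·0.127)/D = (0.428684−3.498308·0.127)/7.530322 = -0.002072
w* = 0.313162·g + -0.002072·h:
  w_0 = 0.313162·0.7521 + -0.002072·16.5702 = 0.2012  (Kellogg)
  w_1 = 0.313162·0.8169 + -0.002072·17.7321 = 0.2191  (Tesla)
  w_2 = 0.313162·0.3757 + -0.002072·6.1408 = 0.1049  (Boeing)
  w_3 = 0.313162·1.5536 + -0.002072·5.6713 = 0.4748  (Honeywell)
Σw_i=1.0000  μᵀw=0.1270
σ²=wᵀΣw=λ₁·μ_p+λ₂ = 0.313162·0.127 + -0.002072 = 0.037700 ≈ 0.0377


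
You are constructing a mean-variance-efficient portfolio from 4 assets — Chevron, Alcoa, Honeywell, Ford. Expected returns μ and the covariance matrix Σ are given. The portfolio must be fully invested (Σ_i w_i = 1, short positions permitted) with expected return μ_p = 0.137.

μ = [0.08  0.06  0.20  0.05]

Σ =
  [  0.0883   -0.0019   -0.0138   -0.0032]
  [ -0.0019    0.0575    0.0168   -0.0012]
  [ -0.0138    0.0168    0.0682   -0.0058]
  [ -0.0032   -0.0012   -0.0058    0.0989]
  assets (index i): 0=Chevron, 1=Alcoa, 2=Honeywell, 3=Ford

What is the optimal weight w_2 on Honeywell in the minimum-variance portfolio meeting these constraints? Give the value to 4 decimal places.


0.5236

u=Σ⁻¹μ = [1.4442  0.1574  3.2494  0.7448]
v=Σ⁻¹𝟙 = [14.4167  13.6688  15.2023  11.6351]
a=μᵀu=0.812087  b=𝟙ᵀu=5.595682  c=𝟙ᵀv=54.922888  D=ac−b²=13.290498
λ₁=(c·0.137−b)/D = (54.922888·0.137−5.595682)/13.290498 = 0.145123
λ₂=(a−b·0.137)/D = (0.812087−5.595682·0.137)/13.290498 = 0.003422
w* = 0.145123·u + 0.003422·v:
  w_0 = 0.145123·1.4442 + 0.003422·14.4167 = 0.2589  (Chevron)
  w_1 = 0.145123·0.1574 + 0.003422·13.6688 = 0.0696  (Alcoa)
  w_2 = 0.145123·3.2494 + 0.003422·15.2023 = 0.5236  (Honeywell)
  w_3 = 0.145123·0.7448 + 0.003422·11.6351 = 0.1479  (Ford)
Σw_i=1.0000  μᵀw=0.1370
σ²=wᵀΣw=λ₁·μ_p+λ₂ = 0.145123·0.137 + 0.003422 = 0.023304 ≈ 0.0233


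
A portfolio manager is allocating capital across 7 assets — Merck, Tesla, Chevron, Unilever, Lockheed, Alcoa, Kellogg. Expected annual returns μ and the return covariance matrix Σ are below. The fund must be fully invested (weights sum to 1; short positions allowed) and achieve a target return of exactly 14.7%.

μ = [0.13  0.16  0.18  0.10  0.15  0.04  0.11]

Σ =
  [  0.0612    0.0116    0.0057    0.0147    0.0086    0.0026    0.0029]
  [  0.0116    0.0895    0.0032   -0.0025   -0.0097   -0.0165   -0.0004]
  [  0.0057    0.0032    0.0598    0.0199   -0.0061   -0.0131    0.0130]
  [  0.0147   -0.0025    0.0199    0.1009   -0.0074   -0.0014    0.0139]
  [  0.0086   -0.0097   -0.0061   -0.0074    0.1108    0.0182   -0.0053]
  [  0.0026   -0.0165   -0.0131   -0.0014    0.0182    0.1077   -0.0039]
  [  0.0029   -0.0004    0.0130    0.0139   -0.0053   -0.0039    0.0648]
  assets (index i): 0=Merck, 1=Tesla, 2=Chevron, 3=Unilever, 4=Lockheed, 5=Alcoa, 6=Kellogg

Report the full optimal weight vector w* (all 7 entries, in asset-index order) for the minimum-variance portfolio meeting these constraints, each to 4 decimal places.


0.1197  0.2006  0.3155  0.0190  0.1701  0.0588  0.1164

p=Σ⁻¹μ = [1.1417  1.8592  2.7659  0.2810  1.5332  0.7536  1.2135]
q=Σ⁻¹𝟙 = [8.9199  12.8783  14.2173  5.2329  9.2686  11.7301  12.6018]
a=μᵀp=1.365475  b=𝟙ᵀp=9.548190  c=𝟙ᵀq=74.848736  D=ac−b²=11.036110
λ₁=(c·0.147−b)/D = (74.848736·0.147−9.548190)/11.036110 = 0.131801
λ₂=(a−b·0.147)/D = (1.365475−9.548190·0.147)/11.036110 = -0.003453
w* = 0.131801·p + -0.003453·q:
  w_0 = 0.131801·1.1417 + -0.003453·8.9199 = 0.1197  (Merck)
  w_1 = 0.131801·1.8592 + -0.003453·12.8783 = 0.2006  (Tesla)
  w_2 = 0.131801·2.7659 + -0.003453·14.2173 = 0.3155  (Chevron)
  w_3 = 0.131801·0.2810 + -0.003453·5.2329 = 0.0190  (Unilever)
  w_4 = 0.131801·1.5332 + -0.003453·9.2686 = 0.1701  (Lockheed)
  w_5 = 0.131801·0.7536 + -0.003453·11.7301 = 0.0588  (Alcoa)
  w_6 = 0.131801·1.2135 + -0.003453·12.6018 = 0.1164  (Kellogg)
Σw_i=1.0000  μᵀw=0.1470
σ²=wᵀΣw=λ₁·μ_p+λ₂ = 0.131801·0.147 + -0.003453 = 0.015922 ≈ 0.0159


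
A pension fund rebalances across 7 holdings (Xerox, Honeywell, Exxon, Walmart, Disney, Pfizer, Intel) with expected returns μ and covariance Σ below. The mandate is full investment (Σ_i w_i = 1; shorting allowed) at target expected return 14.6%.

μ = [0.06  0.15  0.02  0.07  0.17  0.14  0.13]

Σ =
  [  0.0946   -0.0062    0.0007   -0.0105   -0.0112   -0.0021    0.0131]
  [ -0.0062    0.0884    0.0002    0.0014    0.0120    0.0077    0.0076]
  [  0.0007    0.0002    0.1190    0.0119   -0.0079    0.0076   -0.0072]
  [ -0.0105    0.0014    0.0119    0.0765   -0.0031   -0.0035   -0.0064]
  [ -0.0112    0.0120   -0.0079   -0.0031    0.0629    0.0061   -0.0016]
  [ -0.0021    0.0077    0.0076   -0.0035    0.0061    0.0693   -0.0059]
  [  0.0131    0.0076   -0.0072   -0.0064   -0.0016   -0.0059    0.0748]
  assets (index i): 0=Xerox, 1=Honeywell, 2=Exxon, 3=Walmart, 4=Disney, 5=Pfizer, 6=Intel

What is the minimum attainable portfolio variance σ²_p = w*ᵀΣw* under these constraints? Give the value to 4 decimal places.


0.0186

g=Σ⁻¹μ = [0.9546  1.0660  0.1881  1.3411  2.6205  1.9005  1.8013]
h=Σ⁻¹𝟙 = [13.2358  7.1864  7.8565  16.0375  17.6952  13.6069  13.9010]
a=μᵀg=1.260541  b=𝟙ᵀg=9.872131  c=𝟙ᵀh=89.519185  D=ac−b²=15.383667
λ₁=(c·0.146−b)/D = (89.519185·0.146−9.872131)/15.383667 = 0.207861
λ₂=(a−b·0.146)/D = (1.260541−9.872131·0.146)/15.383667 = -0.011752
w* = 0.207861·g + -0.011752·h:
  w_0 = 0.207861·0.9546 + -0.011752·13.2358 = 0.0429  (Xerox)
  w_1 = 0.207861·1.0660 + -0.011752·7.1864 = 0.1371  (Honeywell)
  w_2 = 0.207861·0.1881 + -0.011752·7.8565 = -0.0532  (Exxon)
  w_3 = 0.207861·1.3411 + -0.011752·16.0375 = 0.0903  (Walmart)
  w_4 = 0.207861·2.6205 + -0.011752·17.6952 = 0.3368  (Disney)
  w_5 = 0.207861·1.9005 + -0.011752·13.6069 = 0.2351  (Pfizer)
  w_6 = 0.207861·1.8013 + -0.011752·13.9010 = 0.2111  (Intel)
Σw_i=1.0000  μᵀw=0.1460
σ²=wᵀΣw=λ₁·μ_p+λ₂ = 0.207861·0.146 + -0.011752 = 0.018596 ≈ 0.0186


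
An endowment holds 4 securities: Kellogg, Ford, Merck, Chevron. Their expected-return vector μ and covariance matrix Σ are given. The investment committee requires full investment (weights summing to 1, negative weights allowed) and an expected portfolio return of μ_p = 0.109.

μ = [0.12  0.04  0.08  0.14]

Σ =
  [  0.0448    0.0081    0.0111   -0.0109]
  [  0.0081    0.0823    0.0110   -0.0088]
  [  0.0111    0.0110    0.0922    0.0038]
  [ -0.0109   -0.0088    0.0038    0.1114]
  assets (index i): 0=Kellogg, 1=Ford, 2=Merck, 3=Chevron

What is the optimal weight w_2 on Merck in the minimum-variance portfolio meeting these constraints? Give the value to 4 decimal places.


0.1098

u=Σ⁻¹μ = [2.8960  0.3109  0.4180  1.5504]
v=Σ⁻¹𝟙 = [21.6733  10.3976  6.5142  11.6964]
a=μᵀu=0.610454  b=𝟙ᵀu=5.175334  c=𝟙ᵀv=50.281470  D=ac−b²=3.910449
λ₁=(c·0.109−b)/D = (50.281470·0.109−5.175334)/3.910449 = 0.078085
λ₂=(a−b·0.109)/D = (0.610454−5.175334·0.109)/3.910449 = 0.011851
w* = 0.078085·u + 0.011851·v:
  w_0 = 0.078085·2.8960 + 0.011851·21.6733 = 0.4830  (Kellogg)
  w_1 = 0.078085·0.3109 + 0.011851·10.3976 = 0.1475  (Ford)
  w_2 = 0.078085·0.4180 + 0.011851·6.5142 = 0.1098  (Merck)
  w_3 = 0.078085·1.5504 + 0.011851·11.6964 = 0.2597  (Chevron)
Σw_i=1.0000  μᵀw=0.1090
σ²=wᵀΣw=λ₁·μ_p+λ₂ = 0.078085·0.109 + 0.011851 = 0.020362 ≈ 0.0204


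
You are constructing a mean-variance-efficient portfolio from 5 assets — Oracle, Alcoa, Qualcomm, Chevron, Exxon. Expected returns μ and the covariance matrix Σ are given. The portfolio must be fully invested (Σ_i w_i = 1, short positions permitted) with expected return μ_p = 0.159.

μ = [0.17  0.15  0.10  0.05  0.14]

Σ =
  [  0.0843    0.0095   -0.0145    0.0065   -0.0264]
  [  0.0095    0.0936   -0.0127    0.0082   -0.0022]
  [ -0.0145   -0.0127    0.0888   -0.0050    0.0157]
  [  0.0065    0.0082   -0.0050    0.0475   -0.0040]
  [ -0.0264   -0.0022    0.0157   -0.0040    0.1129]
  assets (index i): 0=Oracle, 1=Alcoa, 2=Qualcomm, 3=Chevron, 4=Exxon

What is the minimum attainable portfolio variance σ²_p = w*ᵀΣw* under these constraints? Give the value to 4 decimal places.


p=Σ⁻¹μ = [2.5764  1.5206  1.5073  0.7384  1.6887]
q=Σ⁻¹𝟙 = [15.2539  9.6022  14.2344  19.7603  11.3320]
a=μᵀp=1.090146  b=𝟙ᵀp=8.031427  c=𝟙ᵀq=70.182777  D=ac−b²=12.005667
λ₁=(c·0.159−b)/D = (70.182777·0.159−8.031427)/12.005667 = 0.260513
λ₂=(a−b·0.159)/D = (1.090146−8.031427·0.159)/12.005667 = -0.015564
w* = 0.260513·p + -0.015564·q:
  w_0 = 0.260513·2.5764 + -0.015564·15.2539 = 0.4338  (Oracle)
  w_1 = 0.260513·1.5206 + -0.015564·9.6022 = 0.2467  (Alcoa)
  w_2 = 0.260513·1.5073 + -0.015564·14.2344 = 0.1711  (Qualcomm)
  w_3 = 0.260513·0.7384 + -0.015564·19.7603 = -0.1152  (Chevron)
  w_4 = 0.260513·1.6887 + -0.015564·11.3320 = 0.2636  (Exxon)
Σw_i=1.0000  μᵀw=0.1590
σ²=wᵀΣw=λ₁·μ_p+λ₂ = 0.260513·0.159 + -0.015564 = 0.025858 ≈ 0.0259

0.0259


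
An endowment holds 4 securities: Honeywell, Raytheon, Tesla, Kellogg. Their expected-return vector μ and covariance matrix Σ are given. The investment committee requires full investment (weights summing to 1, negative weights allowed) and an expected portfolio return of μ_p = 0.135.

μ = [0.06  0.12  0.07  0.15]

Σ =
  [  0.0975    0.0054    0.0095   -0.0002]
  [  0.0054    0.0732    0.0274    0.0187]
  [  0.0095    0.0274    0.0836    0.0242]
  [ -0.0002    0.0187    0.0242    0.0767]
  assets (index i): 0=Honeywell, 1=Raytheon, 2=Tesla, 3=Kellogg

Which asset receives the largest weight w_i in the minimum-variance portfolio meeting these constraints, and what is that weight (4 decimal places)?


x=Σ⁻¹μ = [0.5631  1.2064  -0.1139  1.6989]
y=Σ⁻¹𝟙 = [9.2725  8.5850  5.4135  9.2609]
a=μᵀx=0.425427  b=𝟙ᵀx=3.354621  c=𝟙ᵀy=32.531819  D=ac−b²=2.586446
λ₁=(c·0.135−b)/D = (32.531819·0.135−3.354621)/2.586446 = 0.401004
λ₂=(a−b·0.135)/D = (0.425427−3.354621·0.135)/2.586446 = -0.010612
w* = 0.401004·x + -0.010612·y:
  w_0 = 0.401004·0.5631 + -0.010612·9.2725 = 0.1274  (Honeywell)
  w_1 = 0.401004·1.2064 + -0.010612·8.5850 = 0.3927  (Raytheon)
  w_2 = 0.401004·-0.1139 + -0.010612·5.4135 = -0.1031  (Tesla)
  w_3 = 0.401004·1.6989 + -0.010612·9.2609 = 0.5830  (Kellogg)
Σw_i=1.0000  μᵀw=0.1350
σ²=wᵀΣw=λ₁·μ_p+λ₂ = 0.401004·0.135 + -0.010612 = 0.043524 ≈ 0.0435

Kellogg (0.5830)


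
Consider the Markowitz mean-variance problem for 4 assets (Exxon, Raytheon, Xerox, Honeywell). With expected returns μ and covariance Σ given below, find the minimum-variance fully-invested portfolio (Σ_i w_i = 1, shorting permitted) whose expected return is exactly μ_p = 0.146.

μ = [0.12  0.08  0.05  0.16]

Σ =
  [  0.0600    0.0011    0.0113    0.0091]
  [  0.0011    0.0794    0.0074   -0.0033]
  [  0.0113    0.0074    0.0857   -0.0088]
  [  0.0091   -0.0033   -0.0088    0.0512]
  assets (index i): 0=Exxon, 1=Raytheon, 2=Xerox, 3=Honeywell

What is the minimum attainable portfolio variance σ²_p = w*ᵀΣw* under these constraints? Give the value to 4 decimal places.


0.0317

x=Σ⁻¹μ = [1.4010  1.0571  0.6207  3.0508]
y=Σ⁻¹𝟙 = [11.2615  12.2354  11.2060  20.2443]
a=μᵀx=0.771853  b=𝟙ᵀx=6.129608  c=𝟙ᵀy=54.947265  D=ac−b²=4.839118
λ₁=(c·0.146−b)/D = (54.947265·0.146−6.129608)/4.839118 = 0.391123
λ₂=(a−b·0.146)/D = (0.771853−6.129608·0.146)/4.839118 = -0.025432
w* = 0.391123·x + -0.025432·y:
  w_0 = 0.391123·1.4010 + -0.025432·11.2615 = 0.2616  (Exxon)
  w_1 = 0.391123·1.0571 + -0.025432·12.2354 = 0.1023  (Raytheon)
  w_2 = 0.391123·0.6207 + -0.025432·11.2060 = -0.0422  (Xerox)
  w_3 = 0.391123·3.0508 + -0.025432·20.2443 = 0.6784  (Honeywell)
Σw_i=1.0000  μᵀw=0.1460
σ²=wᵀΣw=λ₁·μ_p+λ₂ = 0.391123·0.146 + -0.025432 = 0.031672 ≈ 0.0317


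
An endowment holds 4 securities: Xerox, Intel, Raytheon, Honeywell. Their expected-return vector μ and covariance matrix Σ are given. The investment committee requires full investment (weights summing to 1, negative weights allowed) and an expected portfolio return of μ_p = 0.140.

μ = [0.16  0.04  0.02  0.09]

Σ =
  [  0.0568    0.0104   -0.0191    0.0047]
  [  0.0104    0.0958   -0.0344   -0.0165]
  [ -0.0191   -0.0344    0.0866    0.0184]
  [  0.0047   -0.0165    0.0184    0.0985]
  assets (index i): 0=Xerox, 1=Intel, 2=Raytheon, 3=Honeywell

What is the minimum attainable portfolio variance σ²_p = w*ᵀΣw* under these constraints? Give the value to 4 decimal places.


0.0368

x=Σ⁻¹μ = [2.9826  0.5582  0.9650  0.6846]
y=Σ⁻¹𝟙 = [20.9484  17.1954  21.2863  8.0569]
a=μᵀx=0.580453  b=𝟙ᵀx=5.190400  c=𝟙ᵀy=67.486936  D=ac−b²=12.232759
λ₁=(c·0.140−b)/D = (67.486936·0.140−5.190400)/12.232759 = 0.348063
λ₂=(a−b·0.140)/D = (0.580453−5.190400·0.140)/12.232759 = -0.011952
w* = 0.348063·x + -0.011952·y:
  w_0 = 0.348063·2.9826 + -0.011952·20.9484 = 0.7877  (Xerox)
  w_1 = 0.348063·0.5582 + -0.011952·17.1954 = -0.0112  (Intel)
  w_2 = 0.348063·0.9650 + -0.011952·21.2863 = 0.0815  (Raytheon)
  w_3 = 0.348063·0.6846 + -0.011952·8.0569 = 0.1420  (Honeywell)
Σw_i=1.0000  μᵀw=0.1400
σ²=wᵀΣw=λ₁·μ_p+λ₂ = 0.348063·0.140 + -0.011952 = 0.036777 ≈ 0.0368


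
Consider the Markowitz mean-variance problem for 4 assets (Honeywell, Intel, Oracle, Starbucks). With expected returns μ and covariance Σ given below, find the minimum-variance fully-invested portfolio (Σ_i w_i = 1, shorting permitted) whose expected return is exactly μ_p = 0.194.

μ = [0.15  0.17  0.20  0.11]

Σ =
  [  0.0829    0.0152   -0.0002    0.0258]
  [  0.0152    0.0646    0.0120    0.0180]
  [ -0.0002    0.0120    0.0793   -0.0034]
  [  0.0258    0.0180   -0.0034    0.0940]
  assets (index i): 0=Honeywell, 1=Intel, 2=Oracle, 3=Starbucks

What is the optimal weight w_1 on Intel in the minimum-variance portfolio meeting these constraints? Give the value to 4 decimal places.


g=Σ⁻¹μ = [1.3225  1.7407  2.2859  0.5566]
h=Σ⁻¹𝟙 = [8.1766  9.4707  11.4978  6.9964]
a=μᵀg=1.012694  b=𝟙ᵀg=5.905668  c=𝟙ᵀh=36.141482  D=ac−b²=1.723347
λ₁=(c·0.194−b)/D = (36.141482·0.194−5.905668)/1.723347 = 0.641646
λ₂=(a−b·0.194)/D = (1.012694−5.905668·0.194)/1.723347 = -0.077179
w* = 0.641646·g + -0.077179·h:
  w_0 = 0.641646·1.3225 + -0.077179·8.1766 = 0.2176  (Honeywell)
  w_1 = 0.641646·1.7407 + -0.077179·9.4707 = 0.3860  (Intel)
  w_2 = 0.641646·2.2859 + -0.077179·11.4978 = 0.5793  (Oracle)
  w_3 = 0.641646·0.5566 + -0.077179·6.9964 = -0.1829  (Starbucks)
Σw_i=1.0000  μᵀw=0.1940
σ²=wᵀΣw=λ₁·μ_p+λ₂ = 0.641646·0.194 + -0.077179 = 0.047301 ≈ 0.0473

0.3860


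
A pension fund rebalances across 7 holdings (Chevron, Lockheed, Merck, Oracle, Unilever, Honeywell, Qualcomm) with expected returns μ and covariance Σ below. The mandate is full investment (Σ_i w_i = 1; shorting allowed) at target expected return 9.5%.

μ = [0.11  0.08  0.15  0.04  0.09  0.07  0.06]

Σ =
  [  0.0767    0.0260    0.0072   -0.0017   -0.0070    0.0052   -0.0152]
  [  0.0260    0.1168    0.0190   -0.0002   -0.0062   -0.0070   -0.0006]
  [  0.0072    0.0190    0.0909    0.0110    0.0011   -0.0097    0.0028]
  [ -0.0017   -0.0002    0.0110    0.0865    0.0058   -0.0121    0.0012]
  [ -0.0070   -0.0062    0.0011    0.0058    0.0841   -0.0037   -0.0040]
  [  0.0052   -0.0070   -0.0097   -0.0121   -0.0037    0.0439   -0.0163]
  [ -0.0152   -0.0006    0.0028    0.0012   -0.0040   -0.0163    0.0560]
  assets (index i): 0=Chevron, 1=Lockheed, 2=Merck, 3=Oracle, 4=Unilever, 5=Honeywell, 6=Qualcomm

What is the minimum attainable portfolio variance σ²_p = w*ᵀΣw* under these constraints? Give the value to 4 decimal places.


0.0101

g=Σ⁻¹μ = [1.5792  0.3377  1.6120  0.5784  1.4097  2.9789  2.3785]
h=Σ⁻¹𝟙 = [15.5298  7.1376  9.7438  15.0535  16.0831  42.6997  34.9165]
a=μᵀg=0.943777  b=𝟙ᵀg=10.874444  c=𝟙ᵀh=141.164032  D=ac−b²=14.973896
λ₁=(c·0.095−b)/D = (141.164032·0.095−10.874444)/14.973896 = 0.169371
λ₂=(a−b·0.095)/D = (0.943777−10.874444·0.095)/14.973896 = -0.005963
w* = 0.169371·g + -0.005963·h:
  w_0 = 0.169371·1.5792 + -0.005963·15.5298 = 0.1749  (Chevron)
  w_1 = 0.169371·0.3377 + -0.005963·7.1376 = 0.0146  (Lockheed)
  w_2 = 0.169371·1.6120 + -0.005963·9.7438 = 0.2149  (Merck)
  w_3 = 0.169371·0.5784 + -0.005963·15.0535 = 0.0082  (Oracle)
  w_4 = 0.169371·1.4097 + -0.005963·16.0831 = 0.1429  (Unilever)
  w_5 = 0.169371·2.9789 + -0.005963·42.6997 = 0.2499  (Honeywell)
  w_6 = 0.169371·2.3785 + -0.005963·34.9165 = 0.1946  (Qualcomm)
Σw_i=1.0000  μᵀw=0.0950
σ²=wᵀΣw=λ₁·μ_p+λ₂ = 0.169371·0.095 + -0.005963 = 0.010127 ≈ 0.0101


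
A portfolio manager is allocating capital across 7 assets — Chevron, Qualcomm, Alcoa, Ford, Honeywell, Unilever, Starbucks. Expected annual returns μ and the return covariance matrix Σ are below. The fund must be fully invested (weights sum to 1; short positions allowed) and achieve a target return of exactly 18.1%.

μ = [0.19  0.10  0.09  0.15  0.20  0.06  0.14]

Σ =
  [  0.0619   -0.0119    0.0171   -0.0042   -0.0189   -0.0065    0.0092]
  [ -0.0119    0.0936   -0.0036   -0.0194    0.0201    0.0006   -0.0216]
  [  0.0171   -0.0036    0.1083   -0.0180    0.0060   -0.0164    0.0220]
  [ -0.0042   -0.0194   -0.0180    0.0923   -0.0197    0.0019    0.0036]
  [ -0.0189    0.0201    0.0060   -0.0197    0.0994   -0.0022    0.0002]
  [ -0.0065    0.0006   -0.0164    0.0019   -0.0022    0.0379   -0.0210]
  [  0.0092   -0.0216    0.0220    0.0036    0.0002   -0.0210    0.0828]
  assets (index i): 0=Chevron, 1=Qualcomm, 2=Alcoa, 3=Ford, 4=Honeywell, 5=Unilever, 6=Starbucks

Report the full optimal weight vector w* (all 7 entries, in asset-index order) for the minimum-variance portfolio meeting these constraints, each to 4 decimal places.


0.4051  0.0740  -0.0567  0.2016  0.2991  -0.0114  0.0883

p=Σ⁻¹μ = [4.4922  2.1476  0.6027  2.8707  3.0477  3.9816  2.4694]
q=Σ⁻¹𝟙 = [24.4352  20.0507  11.0435  19.6204  14.8808  47.5698  22.8344]
a=μᵀp=2.747278  b=𝟙ᵀp=19.611900  c=𝟙ᵀq=160.434783  D=ac−b²=56.132345
λ₁=(c·0.181−b)/D = (160.434783·0.181−19.611900)/56.132345 = 0.167939
λ₂=(a−b·0.181)/D = (2.747278−19.611900·0.181)/56.132345 = -0.014296
w* = 0.167939·p + -0.014296·q:
  w_0 = 0.167939·4.4922 + -0.014296·24.4352 = 0.4051  (Chevron)
  w_1 = 0.167939·2.1476 + -0.014296·20.0507 = 0.0740  (Qualcomm)
  w_2 = 0.167939·0.6027 + -0.014296·11.0435 = -0.0567  (Alcoa)
  w_3 = 0.167939·2.8707 + -0.014296·19.6204 = 0.2016  (Ford)
  w_4 = 0.167939·3.0477 + -0.014296·14.8808 = 0.2991  (Honeywell)
  w_5 = 0.167939·3.9816 + -0.014296·47.5698 = -0.0114  (Unilever)
  w_6 = 0.167939·2.4694 + -0.014296·22.8344 = 0.0883  (Starbucks)
Σw_i=1.0000  μᵀw=0.1810
σ²=wᵀΣw=λ₁·μ_p+λ₂ = 0.167939·0.181 + -0.014296 = 0.016101 ≈ 0.0161


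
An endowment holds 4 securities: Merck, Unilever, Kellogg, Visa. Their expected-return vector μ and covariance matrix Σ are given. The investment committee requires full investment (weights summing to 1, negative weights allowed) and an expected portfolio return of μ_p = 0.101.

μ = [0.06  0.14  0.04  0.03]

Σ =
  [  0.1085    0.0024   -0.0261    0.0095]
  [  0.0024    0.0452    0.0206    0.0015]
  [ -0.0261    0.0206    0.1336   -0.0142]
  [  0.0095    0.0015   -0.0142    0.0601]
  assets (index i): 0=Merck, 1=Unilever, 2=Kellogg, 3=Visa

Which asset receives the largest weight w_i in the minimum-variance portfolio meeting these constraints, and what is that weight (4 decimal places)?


g=Σ⁻¹μ = [0.4419  3.0873  -0.0542  0.3394]
h=Σ⁻¹𝟙 = [9.4030  17.2217  8.4434  16.7177]
a=μᵀg=0.466757  b=𝟙ᵀg=3.814488  c=𝟙ᵀh=51.785857  D=ac−b²=9.621068
λ₁=(c·0.101−b)/D = (51.785857·0.101−3.814488)/9.621068 = 0.147165
λ₂=(a−b·0.101)/D = (0.466757−3.814488·0.101)/9.621068 = 0.008470
w* = 0.147165·g + 0.008470·h:
  w_0 = 0.147165·0.4419 + 0.008470·9.4030 = 0.1447  (Merck)
  w_1 = 0.147165·3.0873 + 0.008470·17.2217 = 0.6002  (Unilever)
  w_2 = 0.147165·-0.0542 + 0.008470·8.4434 = 0.0635  (Kellogg)
  w_3 = 0.147165·0.3394 + 0.008470·16.7177 = 0.1916  (Visa)
Σw_i=1.0000  μᵀw=0.1010
σ²=wᵀΣw=λ₁·μ_p+λ₂ = 0.147165·0.101 + 0.008470 = 0.023334 ≈ 0.0233

Unilever (0.6002)


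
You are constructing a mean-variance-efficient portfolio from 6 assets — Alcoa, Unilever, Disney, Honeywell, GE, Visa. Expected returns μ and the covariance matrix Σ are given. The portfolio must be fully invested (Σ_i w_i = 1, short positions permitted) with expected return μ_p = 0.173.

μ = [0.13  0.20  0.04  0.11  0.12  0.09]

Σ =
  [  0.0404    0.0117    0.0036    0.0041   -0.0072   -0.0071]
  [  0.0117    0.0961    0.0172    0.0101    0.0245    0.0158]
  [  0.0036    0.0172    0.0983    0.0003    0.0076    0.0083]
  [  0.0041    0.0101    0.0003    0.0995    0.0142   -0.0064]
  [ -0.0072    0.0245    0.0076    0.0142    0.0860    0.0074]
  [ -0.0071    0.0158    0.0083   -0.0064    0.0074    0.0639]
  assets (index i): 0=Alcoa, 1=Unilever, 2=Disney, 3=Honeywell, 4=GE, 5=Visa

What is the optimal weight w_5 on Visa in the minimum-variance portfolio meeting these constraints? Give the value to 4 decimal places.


p=Σ⁻¹μ = [3.2873  1.0933  -0.1172  0.7953  1.1117  1.4695]
q=Σ⁻¹𝟙 = [28.5435  -0.8563  6.9246  8.5534  10.7100  17.7496]
a=μᵀp=0.994467  b=𝟙ᵀp=7.639911  c=𝟙ᵀq=71.624746  D=ac−b²=12.860228
λ₁=(c·0.173−b)/D = (71.624746·0.173−7.639911)/12.860228 = 0.369447
λ₂=(a−b·0.173)/D = (0.994467−7.639911·0.173)/12.860228 = -0.025446
w* = 0.369447·p + -0.025446·q:
  w_0 = 0.369447·3.2873 + -0.025446·28.5435 = 0.4882  (Alcoa)
  w_1 = 0.369447·1.0933 + -0.025446·-0.8563 = 0.4257  (Unilever)
  w_2 = 0.369447·-0.1172 + -0.025446·6.9246 = -0.2195  (Disney)
  w_3 = 0.369447·0.7953 + -0.025446·8.5534 = 0.0762  (Honeywell)
  w_4 = 0.369447·1.1117 + -0.025446·10.7100 = 0.1382  (GE)
  w_5 = 0.369447·1.4695 + -0.025446·17.7496 = 0.0913  (Visa)
Σw_i=1.0000  μᵀw=0.1730
σ²=wᵀΣw=λ₁·μ_p+λ₂ = 0.369447·0.173 + -0.025446 = 0.038469 ≈ 0.0385

0.0913


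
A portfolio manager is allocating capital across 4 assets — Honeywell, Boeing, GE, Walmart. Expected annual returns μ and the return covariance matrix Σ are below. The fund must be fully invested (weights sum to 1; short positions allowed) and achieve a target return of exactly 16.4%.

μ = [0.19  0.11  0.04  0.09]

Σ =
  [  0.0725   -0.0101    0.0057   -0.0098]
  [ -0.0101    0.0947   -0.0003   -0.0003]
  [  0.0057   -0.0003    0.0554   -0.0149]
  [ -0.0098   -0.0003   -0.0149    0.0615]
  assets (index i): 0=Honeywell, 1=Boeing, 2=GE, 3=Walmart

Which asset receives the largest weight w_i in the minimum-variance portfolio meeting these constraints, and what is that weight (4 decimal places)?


Honeywell (0.6382)

x=Σ⁻¹μ = [3.0474  1.4967  1.0085  2.2006]
y=Σ⁻¹𝟙 = [17.0580  12.5297  22.9815  24.6074]
a=μᵀx=0.982040  b=𝟙ᵀx=7.753218  c=𝟙ᵀy=77.176644  D=ac−b²=15.678144
λ₁=(c·0.164−b)/D = (77.176644·0.164−7.753218)/15.678144 = 0.312776
λ₂=(a−b·0.164)/D = (0.982040−7.753218·0.164)/15.678144 = -0.018464
w* = 0.312776·x + -0.018464·y:
  w_0 = 0.312776·3.0474 + -0.018464·17.0580 = 0.6382  (Honeywell)
  w_1 = 0.312776·1.4967 + -0.018464·12.5297 = 0.2368  (Boeing)
  w_2 = 0.312776·1.0085 + -0.018464·22.9815 = -0.1089  (GE)
  w_3 = 0.312776·2.2006 + -0.018464·24.6074 = 0.2339  (Walmart)
Σw_i=1.0000  μᵀw=0.1640
σ²=wᵀΣw=λ₁·μ_p+λ₂ = 0.312776·0.164 + -0.018464 = 0.032831 ≈ 0.0328


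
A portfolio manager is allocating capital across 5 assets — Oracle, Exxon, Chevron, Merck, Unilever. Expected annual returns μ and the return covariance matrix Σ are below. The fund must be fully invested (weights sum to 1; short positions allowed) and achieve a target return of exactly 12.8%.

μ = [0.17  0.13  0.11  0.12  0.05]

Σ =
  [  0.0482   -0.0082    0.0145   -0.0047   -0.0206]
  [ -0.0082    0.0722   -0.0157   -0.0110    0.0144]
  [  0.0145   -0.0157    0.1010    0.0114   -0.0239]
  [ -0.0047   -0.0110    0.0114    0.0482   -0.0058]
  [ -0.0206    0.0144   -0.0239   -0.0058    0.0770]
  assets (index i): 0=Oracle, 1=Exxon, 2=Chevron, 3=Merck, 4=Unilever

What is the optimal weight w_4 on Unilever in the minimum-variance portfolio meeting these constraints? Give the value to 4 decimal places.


x=Σ⁻¹μ = [4.9371  2.7015  0.8661  3.6242  2.0068]
y=Σ⁻¹𝟙 = [33.9447  19.6355  10.4508  28.9324  23.8194]
a=μᵀx=1.821016  b=𝟙ᵀx=14.135670  c=𝟙ᵀy=116.782869  D=ac−b²=12.846281
λ₁=(c·0.128−b)/D = (116.782869·0.128−14.135670)/12.846281 = 0.063251
λ₂=(a−b·0.128)/D = (1.821016−14.135670·0.128)/12.846281 = 0.000907
w* = 0.063251·x + 0.000907·y:
  w_0 = 0.063251·4.9371 + 0.000907·33.9447 = 0.3431  (Oracle)
  w_1 = 0.063251·2.7015 + 0.000907·19.6355 = 0.1887  (Exxon)
  w_2 = 0.063251·0.8661 + 0.000907·10.4508 = 0.0643  (Chevron)
  w_3 = 0.063251·3.6242 + 0.000907·28.9324 = 0.2555  (Merck)
  w_4 = 0.063251·2.0068 + 0.000907·23.8194 = 0.1485  (Unilever)
Σw_i=1.0000  μᵀw=0.1280
σ²=wᵀΣw=λ₁·μ_p+λ₂ = 0.063251·0.128 + 0.000907 = 0.009003 ≈ 0.0090

0.1485


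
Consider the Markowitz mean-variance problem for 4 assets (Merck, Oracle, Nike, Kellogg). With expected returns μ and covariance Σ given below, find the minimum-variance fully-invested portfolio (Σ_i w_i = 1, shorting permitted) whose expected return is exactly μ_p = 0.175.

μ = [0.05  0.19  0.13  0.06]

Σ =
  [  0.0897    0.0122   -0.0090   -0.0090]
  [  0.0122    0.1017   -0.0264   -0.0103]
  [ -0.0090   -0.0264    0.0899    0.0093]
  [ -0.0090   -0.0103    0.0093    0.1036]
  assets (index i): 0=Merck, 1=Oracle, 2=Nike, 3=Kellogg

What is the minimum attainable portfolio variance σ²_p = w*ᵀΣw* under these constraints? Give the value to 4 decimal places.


0.0442

x=Σ⁻¹μ = [0.5091  2.4312  2.1414  0.6729]
y=Σ⁻¹𝟙 = [11.9135  13.4170  15.1533  10.6611]
a=μᵀx=0.806127  b=𝟙ᵀx=5.754509  c=𝟙ᵀy=51.144969  D=ac−b²=8.114988
λ₁=(c·0.175−b)/D = (51.144969·0.175−5.754509)/8.114988 = 0.393822
λ₂=(a−b·0.175)/D = (0.806127−5.754509·0.175)/8.114988 = -0.024758
w* = 0.393822·x + -0.024758·y:
  w_0 = 0.393822·0.5091 + -0.024758·11.9135 = -0.0945  (Merck)
  w_1 = 0.393822·2.4312 + -0.024758·13.4170 = 0.6253  (Oracle)
  w_2 = 0.393822·2.1414 + -0.024758·15.1533 = 0.4681  (Nike)
  w_3 = 0.393822·0.6729 + -0.024758·10.6611 = 0.0010  (Kellogg)
Σw_i=1.0000  μᵀw=0.1750
σ²=wᵀΣw=λ₁·μ_p+λ₂ = 0.393822·0.175 + -0.024758 = 0.044161 ≈ 0.0442


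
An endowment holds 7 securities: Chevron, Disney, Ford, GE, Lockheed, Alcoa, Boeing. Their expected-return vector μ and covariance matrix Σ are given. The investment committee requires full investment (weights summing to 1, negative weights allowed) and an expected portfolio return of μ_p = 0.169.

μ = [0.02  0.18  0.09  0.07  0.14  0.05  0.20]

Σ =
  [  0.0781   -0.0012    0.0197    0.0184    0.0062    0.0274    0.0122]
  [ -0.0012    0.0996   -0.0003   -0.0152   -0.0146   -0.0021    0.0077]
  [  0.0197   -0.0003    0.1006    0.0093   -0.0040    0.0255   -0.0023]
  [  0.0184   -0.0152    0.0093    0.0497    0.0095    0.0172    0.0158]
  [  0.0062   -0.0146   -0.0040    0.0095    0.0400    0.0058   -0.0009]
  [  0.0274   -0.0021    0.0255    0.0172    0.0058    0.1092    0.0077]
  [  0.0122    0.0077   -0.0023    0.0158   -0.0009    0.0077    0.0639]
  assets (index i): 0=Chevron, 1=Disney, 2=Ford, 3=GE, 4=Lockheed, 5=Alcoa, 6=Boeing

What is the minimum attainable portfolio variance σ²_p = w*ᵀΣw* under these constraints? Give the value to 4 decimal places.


0.0159

u=Σ⁻¹μ = [-0.9471  2.2962  1.3274  0.3912  4.6070  -0.0925  3.0611]
v=Σ⁻¹𝟙 = [3.1426  15.3353  8.9687  12.4493  27.9427  2.3804  10.5528]
a=μᵀu=1.793812  b=𝟙ᵀu=10.643416  c=𝟙ᵀv=80.771931  D=ac−b²=31.607325
λ₁=(c·0.169−b)/D = (80.771931·0.169−10.643416)/31.607325 = 0.095137
λ₂=(a−b·0.169)/D = (1.793812−10.643416·0.169)/31.607325 = -0.000156
w* = 0.095137·u + -0.000156·v:
  w_0 = 0.095137·-0.9471 + -0.000156·3.1426 = -0.0906  (Chevron)
  w_1 = 0.095137·2.2962 + -0.000156·15.3353 = 0.2161  (Disney)
  w_2 = 0.095137·1.3274 + -0.000156·8.9687 = 0.1249  (Ford)
  w_3 = 0.095137·0.3912 + -0.000156·12.4493 = 0.0353  (GE)
  w_4 = 0.095137·4.6070 + -0.000156·27.9427 = 0.4339  (Lockheed)
  w_5 = 0.095137·-0.0925 + -0.000156·2.3804 = -0.0092  (Alcoa)
  w_6 = 0.095137·3.0611 + -0.000156·10.5528 = 0.2896  (Boeing)
Σw_i=1.0000  μᵀw=0.1690
σ²=wᵀΣw=λ₁·μ_p+λ₂ = 0.095137·0.169 + -0.000156 = 0.015922 ≈ 0.0159


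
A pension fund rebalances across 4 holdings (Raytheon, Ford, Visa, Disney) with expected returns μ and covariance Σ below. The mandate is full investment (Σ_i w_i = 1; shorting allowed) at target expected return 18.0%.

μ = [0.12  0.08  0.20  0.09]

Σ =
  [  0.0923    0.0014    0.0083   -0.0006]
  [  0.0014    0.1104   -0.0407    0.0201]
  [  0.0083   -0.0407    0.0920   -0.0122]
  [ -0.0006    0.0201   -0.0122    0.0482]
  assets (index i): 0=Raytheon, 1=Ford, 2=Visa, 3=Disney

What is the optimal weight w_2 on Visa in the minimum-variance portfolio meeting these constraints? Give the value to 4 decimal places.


u=Σ⁻¹μ = [1.0226  1.4435  2.9901  2.0348]
v=Σ⁻¹𝟙 = [9.1690  11.8496  17.9998  20.4756]
a=μᵀu=1.019342  b=𝟙ᵀu=7.490997  c=𝟙ᵀv=59.493890  D=ac−b²=4.529590
λ₁=(c·0.180−b)/D = (59.493890·0.180−7.490997)/4.529590 = 0.710418
λ₂=(a−b·0.180)/D = (1.019342−7.490997·0.180)/4.529590 = -0.072642
w* = 0.710418·u + -0.072642·v:
  w_0 = 0.710418·1.0226 + -0.072642·9.1690 = 0.0604  (Raytheon)
  w_1 = 0.710418·1.4435 + -0.072642·11.8496 = 0.1647  (Ford)
  w_2 = 0.710418·2.9901 + -0.072642·17.9998 = 0.8167  (Visa)
  w_3 = 0.710418·2.0348 + -0.072642·20.4756 = -0.0418  (Disney)
Σw_i=1.0000  μᵀw=0.1800
σ²=wᵀΣw=λ₁·μ_p+λ₂ = 0.710418·0.180 + -0.072642 = 0.055234 ≈ 0.0552

0.8167
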